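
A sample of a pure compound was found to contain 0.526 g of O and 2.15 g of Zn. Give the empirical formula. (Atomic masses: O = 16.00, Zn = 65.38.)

n(O) = 0.526/16.00 = 0.03288, n(Zn) = 2.15/65.38 = 0.03288
Ratios (÷ 0.03288): O 1.000, Zn 1.000
Ratio ≈ 1:1, so the empirical formula is OZn

OZn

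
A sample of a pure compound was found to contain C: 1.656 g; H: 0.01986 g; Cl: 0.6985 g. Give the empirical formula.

n(C) = 1.656/12.01 = 0.1379, n(H) = 0.01986/1.008 = 0.0197, n(Cl) = 0.6985/35.45 = 0.0197
Smallest is H at 0.0197 mol; normalising gives C 6.998, H 1.000, Cl 1.000
Ratio ≈ 7:1:1, so the empirical formula is C7HCl

C7HCl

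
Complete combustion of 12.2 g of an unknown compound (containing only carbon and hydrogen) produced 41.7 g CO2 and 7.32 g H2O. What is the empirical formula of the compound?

C7H6

mol C = 41.7 / 44.01 = 0.9475; mass C = 0.9475 × 12.01 = 11.38 g
mol H = 2 × (7.32 / 18.02) = 0.8124; mass H = 0.8124 × 1.008 = 0.8189 g
Ratios (÷ 0.8124): C 1.166, H 1.000
×6: C 7.00, H 6.00 → C7H6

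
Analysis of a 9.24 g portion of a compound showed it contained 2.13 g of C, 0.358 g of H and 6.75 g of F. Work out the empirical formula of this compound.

C: 2.13 g ÷ 12.01 g/mol = 0.1774 mol
H: 0.358 g ÷ 1.008 g/mol = 0.3552 mol
F: 6.75 g ÷ 19.00 g/mol = 0.3553 mol
Divide by the smallest (0.1774 mol C): C 1.000, H 2.003, F 2.003
≈ 1:2:2 → CH2F2

CH2F2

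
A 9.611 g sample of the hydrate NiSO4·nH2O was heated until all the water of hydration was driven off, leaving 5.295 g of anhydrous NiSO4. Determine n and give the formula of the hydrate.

NiSO4·7H2O

Mass of water lost = 9.611 − 5.295 = 4.316 g → 4.316 / 18.02 = 0.2395 mol H2O
Molar mass of NiSO4 = 154.76 g/mol → mol NiSO4 = 5.295 / 154.76 = 0.03421
n = 0.2395 / 0.03421 = 7.00 ≈ 7 → NiSO4·7H2O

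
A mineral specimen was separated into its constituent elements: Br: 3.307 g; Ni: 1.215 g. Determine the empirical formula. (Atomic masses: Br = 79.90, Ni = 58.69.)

Br: 3.307 g ÷ 79.90 g/mol = 0.04139 mol
Ni: 1.215 g ÷ 58.69 g/mol = 0.0207 mol
Smallest is Ni at 0.0207 mol; normalising gives Br 1.999, Ni 1.000
Ratio ≈ 2:1, so the empirical formula is Br2Ni

Br2Ni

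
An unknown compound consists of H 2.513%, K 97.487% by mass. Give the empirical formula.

Assume 100 g: 2.513 g H, 97.487 g K.
n(H) = 2.513/1.008 = 2.493, n(K) = 97.487/39.10 = 2.493
Smallest is H at 2.493 mol; normalising gives H 1.000, K 1.000
≈ 1:1 → HK

HK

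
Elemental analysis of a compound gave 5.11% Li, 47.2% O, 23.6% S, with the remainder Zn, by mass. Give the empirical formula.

Li2O8S2Zn

Assume 100 g: 5.11 g Li, 47.2 g O, 23.6 g S, 24.09 g Zn.
Li: 5.11 g ÷ 6.94 g/mol = 0.7363 mol
O: 47.2 g ÷ 16.00 g/mol = 2.95 mol
S: 23.6 g ÷ 32.07 g/mol = 0.7359 mol
Zn: 24.09 g ÷ 65.38 g/mol = 0.3685 mol
Divide by the smallest (0.3685 mol Zn): Li 1.998, O 8.006, S 1.997, Zn 1.000
Ratio ≈ 2:8:2:1, so the empirical formula is Li2O8S2Zn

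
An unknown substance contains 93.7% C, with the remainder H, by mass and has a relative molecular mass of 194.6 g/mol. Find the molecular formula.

Assume 100 g: 93.7 g C, 6.3 g H.
n(C) = 93.7/12.01 = 7.802, n(H) = 6.3/1.008 = 6.25
Divide by the smallest (6.25 mol H): C 1.248, H 1.000
Multiply by 4: C 4.99, H 4.00 → C5H4
Empirical-formula mass = 64.08 g/mol
n = 194.6 / 64.08 = 3.04 ≈ 3
Molecular formula = (C5H4)×3 = C15H12

C15H12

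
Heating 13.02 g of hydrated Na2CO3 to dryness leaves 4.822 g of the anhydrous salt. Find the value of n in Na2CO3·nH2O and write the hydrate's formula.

Mass of water lost = 13.02 − 4.822 = 8.198 g → 8.198 / 18.02 = 0.4549 mol H2O
Molar mass of Na2CO3 = 105.99 g/mol → mol Na2CO3 = 4.822 / 105.99 = 0.04549
n = 0.4549 / 0.04549 = 10.00 ≈ 10 → Na2CO3·10H2O

Na2CO3·10H2O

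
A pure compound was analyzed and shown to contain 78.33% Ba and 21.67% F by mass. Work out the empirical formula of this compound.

BaF2

Assume 100 g: 78.33 g Ba, 21.67 g F.
Moles — Ba: 78.33 / 137.33 = 0.5704 mol; F: 21.67 / 19.00 = 1.141 mol
Divide by the smallest (0.5704 mol Ba): Ba 1.000, F 2.000
Ratio ≈ 1:2, so the empirical formula is BaF2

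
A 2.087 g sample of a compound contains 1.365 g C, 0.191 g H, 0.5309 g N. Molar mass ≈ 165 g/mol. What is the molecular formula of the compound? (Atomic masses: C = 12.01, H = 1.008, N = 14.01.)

C9H15N3

n(C) = 1.365/12.01 = 0.1137, n(H) = 0.191/1.008 = 0.1895, n(N) = 0.5309/14.01 = 0.03789
Smallest is N at 0.03789 mol; normalising gives C 2.999, H 5.000, N 1.000
→ C3H5N
Empirical-formula mass = 55.08 g/mol
n = 165 / 55.08 = 3.00 ≈ 3
Molecular formula = (C3H5N)×3 = C9H15N3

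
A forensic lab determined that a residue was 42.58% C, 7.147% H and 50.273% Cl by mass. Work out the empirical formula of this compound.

Assume 100 g: 42.58 g C, 7.147 g H, 50.273 g Cl.
C: 42.58 g ÷ 12.01 g/mol = 3.545 mol
H: 7.147 g ÷ 1.008 g/mol = 7.09 mol
Cl: 50.273 g ÷ 35.45 g/mol = 1.418 mol
Smallest is Cl at 1.418 mol; normalising gives C 2.500, H 5.000, Cl 1.000
×2: C 5.00, H 10.00, Cl 2.00 → C5H10Cl2

C5H10Cl2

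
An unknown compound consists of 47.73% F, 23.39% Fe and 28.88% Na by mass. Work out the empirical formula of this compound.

F6FeNa3

Assume 100 g: 47.73 g F, 23.39 g Fe, 28.88 g Na.
F: 47.73 g ÷ 19.00 g/mol = 2.512 mol
Fe: 23.39 g ÷ 55.85 g/mol = 0.4188 mol
Na: 28.88 g ÷ 22.99 g/mol = 1.256 mol
Ratios (÷ 0.4188): F 5.998, Fe 1.000, Na 3.000
→ F6FeNa3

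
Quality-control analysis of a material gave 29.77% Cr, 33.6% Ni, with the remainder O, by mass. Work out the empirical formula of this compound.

CrNiO4

Assume 100 g: 29.77 g Cr, 33.6 g Ni, 36.63 g O.
n(Cr) = 29.77/52.00 = 0.5725, n(Ni) = 33.6/58.69 = 0.5725, n(O) = 36.63/16.00 = 2.289
Divide by the smallest (0.5725 mol Ni): Cr 1.000, Ni 1.000, O 3.999
Ratio ≈ 1:1:4, so the empirical formula is CrNiO4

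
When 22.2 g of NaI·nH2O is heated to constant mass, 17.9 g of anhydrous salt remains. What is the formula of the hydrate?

Mass of water lost = 22.2 − 17.9 = 4.3 g → 4.3 / 18.02 = 0.2386 mol H2O
Molar mass of NaI = 149.89 g/mol → mol NaI = 17.9 / 149.89 = 0.1194
n = 0.2386 / 0.1194 = 2.00 ≈ 2 → NaI·2H2O

NaI·2H2O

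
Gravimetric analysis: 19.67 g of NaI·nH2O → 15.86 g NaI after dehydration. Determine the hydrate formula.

Mass of water lost = 19.67 − 15.86 = 3.81 g → 3.81 / 18.02 = 0.2114 mol H2O
Molar mass of NaI = 149.89 g/mol → mol NaI = 15.86 / 149.89 = 0.1058
n = 0.2114 / 0.1058 = 2.00 ≈ 2 → NaI·2H2O

NaI·2H2O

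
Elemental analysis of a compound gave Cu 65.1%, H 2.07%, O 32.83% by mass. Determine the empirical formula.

CuH2O2

Assume 100 g: 65.1 g Cu, 2.07 g H, 32.83 g O.
Moles — Cu: 65.1 / 63.55 = 1.024 mol; H: 2.07 / 1.008 = 2.054 mol; O: 32.83 / 16.00 = 2.052 mol
Smallest is Cu at 1.024 mol; normalising gives Cu 1.000, H 2.005, O 2.003
Ratio ≈ 1:2:2, so the empirical formula is CuH2O2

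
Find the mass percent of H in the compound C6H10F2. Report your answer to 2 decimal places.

8.39%

Molar mass = 6(12.01) + 10(1.008) + 2(19.00) = 120.140 g/mol
Mass of H per mole = 10 × 1.008 = 10.080 g
% H = 10.080 / 120.140 × 100 = 8.39%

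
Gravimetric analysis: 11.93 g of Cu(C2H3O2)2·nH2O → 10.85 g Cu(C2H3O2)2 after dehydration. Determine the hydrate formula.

Cu(C2H3O2)2·H2O

Mass of water lost = 11.93 − 10.85 = 1.08 g → 1.08 / 18.02 = 0.05993 mol H2O
Molar mass of Cu(C2H3O2)2 = 181.64 g/mol → mol Cu(C2H3O2)2 = 10.85 / 181.64 = 0.05973
n = 0.05993 / 0.05973 = 1.00 ≈ 1 → Cu(C2H3O2)2·H2O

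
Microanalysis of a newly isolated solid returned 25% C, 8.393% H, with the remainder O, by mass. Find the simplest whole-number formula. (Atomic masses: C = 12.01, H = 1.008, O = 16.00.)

CH4O2

Assume 100 g: 25 g C, 8.393 g H, 66.607 g O.
C: 25 g ÷ 12.01 g/mol = 2.082 mol
H: 8.393 g ÷ 1.008 g/mol = 8.326 mol
O: 66.607 g ÷ 16.00 g/mol = 4.163 mol
Smallest is C at 2.082 mol; normalising gives C 1.000, H 4.000, O 2.000
→ CH4O2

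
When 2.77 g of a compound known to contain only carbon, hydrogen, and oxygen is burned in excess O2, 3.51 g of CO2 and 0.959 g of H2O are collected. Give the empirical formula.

mol C = 3.51 / 44.01 = 0.07975; mass C = 0.07975 × 12.01 = 0.9579 g
mol H = 2 × (0.959 / 18.02) = 0.1064; mass H = 0.1064 × 1.008 = 0.1073 g
mass O = 2.77 − (1.065) = 1.705 g → mol O = 0.1066
Ratios (÷ 0.07975): C 1.000, H 1.335, O 1.336
Scaling by 3: C 3.00, H 4.00, O 4.01 → C3H4O4

C3H4O4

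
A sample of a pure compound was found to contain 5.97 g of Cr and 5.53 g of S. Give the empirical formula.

Cr2S3

Cr: 5.97 g ÷ 52.00 g/mol = 0.1148 mol
S: 5.53 g ÷ 32.07 g/mol = 0.1724 mol
Smallest is Cr at 0.1148 mol; normalising gives Cr 1.000, S 1.502
×2: Cr 2.00, S 3.00 → Cr2S3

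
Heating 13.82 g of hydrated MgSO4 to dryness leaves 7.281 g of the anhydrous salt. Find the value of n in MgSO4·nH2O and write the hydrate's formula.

MgSO4·6H2O

Mass of water lost = 13.82 − 7.281 = 6.539 g → 6.539 / 18.02 = 0.3629 mol H2O
Molar mass of MgSO4 = 120.38 g/mol → mol MgSO4 = 7.281 / 120.38 = 0.06048
n = 0.3629 / 0.06048 = 6.00 ≈ 6 → MgSO4·6H2O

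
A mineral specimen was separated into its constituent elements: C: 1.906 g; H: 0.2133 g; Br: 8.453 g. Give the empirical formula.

n(C) = 1.906/12.01 = 0.1587, n(H) = 0.2133/1.008 = 0.2116, n(Br) = 8.453/79.90 = 0.1058
Smallest is Br at 0.1058 mol; normalising gives C 1.500, H 2.000, Br 1.000
Multiply by 2: C 3.00, H 4.00, Br 2.00 → C3H4Br2

C3H4Br2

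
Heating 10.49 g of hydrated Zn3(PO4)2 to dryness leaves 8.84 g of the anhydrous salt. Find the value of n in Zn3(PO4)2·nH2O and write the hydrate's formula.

Mass of water lost = 10.49 − 8.84 = 1.65 g → 1.65 / 18.02 = 0.09156 mol H2O
Molar mass of Zn3(PO4)2 = 386.08 g/mol → mol Zn3(PO4)2 = 8.84 / 386.08 = 0.0229
n = 0.09156 / 0.0229 = 4.00 ≈ 4 → Zn3(PO4)2·4H2O

Zn3(PO4)2·4H2O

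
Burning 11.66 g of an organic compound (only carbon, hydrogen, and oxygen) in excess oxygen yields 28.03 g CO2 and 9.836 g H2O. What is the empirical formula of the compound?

mol C = 28.03 / 44.01 = 0.6369; mass C = 0.6369 × 12.01 = 7.649 g
mol H = 2 × (9.836 / 18.02) = 1.092; mass H = 1.092 × 1.008 = 1.100 g
mass O = 11.66 − (8.750) = 2.910 g → mol O = 0.1819
Divide by the smallest (0.1819 mol O): C 3.501, H 6.001, O 1.000
Multiply by 2: C 7.00, H 12.00, O 2.00 → C7H12O2

C7H12O2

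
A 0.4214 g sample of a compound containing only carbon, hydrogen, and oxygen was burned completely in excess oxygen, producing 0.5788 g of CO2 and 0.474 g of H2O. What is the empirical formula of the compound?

CH4O

mol C = 0.5788 / 44.01 = 0.01315; mass C = 0.01315 × 12.01 = 0.1580 g
mol H = 2 × (0.474 / 18.02) = 0.05261; mass H = 0.05261 × 1.008 = 0.05303 g
mass O = 0.4214 − (0.2110) = 0.2104 g → mol O = 0.01315
Ratios (÷ 0.01315): C 1.000, H 4.000, O 1.000
Ratio ≈ 1:4:1, so the empirical formula is CH4O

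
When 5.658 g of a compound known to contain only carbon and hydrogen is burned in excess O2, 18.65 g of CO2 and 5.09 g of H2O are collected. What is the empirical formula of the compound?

C3H4

mol C = 18.65 / 44.01 = 0.4238; mass C = 0.4238 × 12.01 = 5.089 g
mol H = 2 × (5.09 / 18.02) = 0.5649; mass H = 0.5649 × 1.008 = 0.5694 g
Ratios (÷ 0.4238): C 1.000, H 1.333
×3: C 3.00, H 4.00 → C3H4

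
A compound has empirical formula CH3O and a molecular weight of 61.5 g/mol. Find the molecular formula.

Empirical-formula mass = 31.03 g/mol
n = 61.5 / 31.03 = 1.98 ≈ 2
Molecular formula = (CH3O)2 = C2H6O2

C2H6O2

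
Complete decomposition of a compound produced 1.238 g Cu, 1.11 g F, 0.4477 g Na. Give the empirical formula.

n(Cu) = 1.238/63.55 = 0.01948, n(F) = 1.11/19.00 = 0.05842, n(Na) = 0.4477/22.99 = 0.01947
Ratios (÷ 0.01947): Cu 1.000, F 3.000, Na 1.000
→ CuF3Na

CuF3Na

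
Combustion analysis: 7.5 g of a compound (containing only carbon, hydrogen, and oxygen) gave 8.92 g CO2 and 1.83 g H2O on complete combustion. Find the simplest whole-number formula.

mol C = 8.92 / 44.01 = 0.2027; mass C = 0.2027 × 12.01 = 2.434 g
mol H = 2 × (1.83 / 18.02) = 0.2031; mass H = 0.2031 × 1.008 = 0.2047 g
mass O = 7.5 − (2.639) = 4.861 g → mol O = 0.3038
Smallest is C at 0.2027 mol; normalising gives C 1.000, H 1.002, O 1.499
×2: C 2.00, H 2.00, O 3.00 → C2H2O3

C2H2O3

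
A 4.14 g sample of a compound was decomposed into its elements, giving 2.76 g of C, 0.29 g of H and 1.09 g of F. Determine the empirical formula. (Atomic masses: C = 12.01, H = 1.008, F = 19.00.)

C4H5F

Moles — C: 2.76 / 12.01 = 0.2298 mol; H: 0.29 / 1.008 = 0.2877 mol; F: 1.09 / 19.00 = 0.05737 mol
Smallest is F at 0.05737 mol; normalising gives C 4.006, H 5.015, F 1.000
→ C4H5F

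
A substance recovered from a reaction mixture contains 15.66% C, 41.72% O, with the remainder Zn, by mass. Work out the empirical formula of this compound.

Assume 100 g: 15.66 g C, 41.72 g O, 42.62 g Zn.
n(C) = 15.66/12.01 = 1.304, n(O) = 41.72/16.00 = 2.607, n(Zn) = 42.62/65.38 = 0.6519
Divide by the smallest (0.6519 mol Zn): C 2.000, O 4.000, Zn 1.000
→ C2O4Zn

C2O4Zn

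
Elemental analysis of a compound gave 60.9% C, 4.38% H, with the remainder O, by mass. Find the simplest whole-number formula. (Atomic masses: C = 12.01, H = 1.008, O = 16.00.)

Assume 100 g: 60.9 g C, 4.38 g H, 34.72 g O.
C: 60.9 g ÷ 12.01 g/mol = 5.071 mol
H: 4.38 g ÷ 1.008 g/mol = 4.345 mol
O: 34.72 g ÷ 16.00 g/mol = 2.17 mol
Ratios (÷ 2.17): C 2.337, H 2.002, O 1.000
Scaling by 3: C 7.01, H 6.01, O 3.00 → C7H6O3

C7H6O3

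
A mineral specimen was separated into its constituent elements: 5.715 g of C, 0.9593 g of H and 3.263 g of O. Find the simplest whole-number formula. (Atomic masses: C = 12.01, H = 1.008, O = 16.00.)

C7H14O3

C: 5.715 g ÷ 12.01 g/mol = 0.4759 mol
H: 0.9593 g ÷ 1.008 g/mol = 0.9517 mol
O: 3.263 g ÷ 16.00 g/mol = 0.2039 mol
Ratios (÷ 0.2039): C 2.333, H 4.667, O 1.000
×3: C 7.00, H 14.00, O 3.00 → C7H14O3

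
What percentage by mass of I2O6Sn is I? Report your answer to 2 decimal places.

54.17%

Molar mass = 2(126.90) + 6(16.00) + 1(118.71) = 468.510 g/mol
Mass of I per mole = 2 × 126.90 = 253.800 g
% I = 253.800 / 468.510 × 100 = 54.17%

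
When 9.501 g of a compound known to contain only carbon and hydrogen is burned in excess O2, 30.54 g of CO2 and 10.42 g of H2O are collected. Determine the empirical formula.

C3H5

mol C = 30.54 / 44.01 = 0.6939; mass C = 0.6939 × 12.01 = 8.334 g
mol H = 2 × (10.42 / 18.02) = 1.156; mass H = 1.156 × 1.008 = 1.166 g
Ratios (÷ 0.6939): C 1.000, H 1.667
Scaling by 3: C 3.00, H 5.00 → C3H5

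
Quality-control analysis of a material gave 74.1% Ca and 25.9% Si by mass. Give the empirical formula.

Ca2Si

Assume 100 g: 74.1 g Ca, 25.9 g Si.
n(Ca) = 74.1/40.08 = 1.849, n(Si) = 25.9/28.09 = 0.922
Divide by the smallest (0.922 mol Si): Ca 2.005, Si 1.000
≈ 2:1 → Ca2Si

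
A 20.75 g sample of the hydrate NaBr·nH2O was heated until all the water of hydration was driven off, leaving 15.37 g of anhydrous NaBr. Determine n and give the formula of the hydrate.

NaBr·2H2O

Mass of water lost = 20.75 − 15.37 = 5.38 g → 5.38 / 18.02 = 0.2986 mol H2O
Molar mass of NaBr = 102.89 g/mol → mol NaBr = 15.37 / 102.89 = 0.1494
n = 0.2986 / 0.1494 = 2.00 ≈ 2 → NaBr·2H2O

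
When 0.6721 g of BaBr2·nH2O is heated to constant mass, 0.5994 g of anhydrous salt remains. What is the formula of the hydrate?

BaBr2·2H2O

Mass of water lost = 0.6721 − 0.5994 = 0.0727 g → 0.0727 / 18.02 = 0.004034 mol H2O
Molar mass of BaBr2 = 297.13 g/mol → mol BaBr2 = 0.5994 / 297.13 = 0.002017
n = 0.004034 / 0.002017 = 2.00 ≈ 2 → BaBr2·2H2O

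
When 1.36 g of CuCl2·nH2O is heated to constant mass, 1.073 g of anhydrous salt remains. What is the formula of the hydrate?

CuCl2·2H2O

Mass of water lost = 1.36 − 1.073 = 0.287 g → 0.287 / 18.02 = 0.01593 mol H2O
Molar mass of CuCl2 = 134.45 g/mol → mol CuCl2 = 1.073 / 134.45 = 0.007981
n = 0.01593 / 0.007981 = 2.00 ≈ 2 → CuCl2·2H2O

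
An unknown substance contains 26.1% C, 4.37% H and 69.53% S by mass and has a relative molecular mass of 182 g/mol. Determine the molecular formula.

C4H8S4

Assume 100 g: 26.1 g C, 4.37 g H, 69.53 g S.
n(C) = 26.1/12.01 = 2.173, n(H) = 4.37/1.008 = 4.335, n(S) = 69.53/32.07 = 2.168
Divide by the smallest (2.168 mol S): C 1.002, H 2.000, S 1.000
Ratio ≈ 1:2:1, so the empirical formula is CH2S
Empirical-formula mass = 46.10 g/mol
n = 182 / 46.10 = 3.95 ≈ 4
Molecular formula = (CH2S)×4 = C4H8S4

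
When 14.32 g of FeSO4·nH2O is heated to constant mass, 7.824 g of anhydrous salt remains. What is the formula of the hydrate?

FeSO4·7H2O

Mass of water lost = 14.32 − 7.824 = 6.496 g → 6.496 / 18.02 = 0.3605 mol H2O
Molar mass of FeSO4 = 151.92 g/mol → mol FeSO4 = 7.824 / 151.92 = 0.0515
n = 0.3605 / 0.0515 = 7.00 ≈ 7 → FeSO4·7H2O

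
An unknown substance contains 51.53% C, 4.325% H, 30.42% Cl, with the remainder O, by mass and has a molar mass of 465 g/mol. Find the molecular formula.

Assume 100 g: 51.53 g C, 4.325 g H, 30.42 g Cl, 13.725 g O.
n(C) = 51.53/12.01 = 4.291, n(H) = 4.325/1.008 = 4.291, n(Cl) = 30.42/35.45 = 0.8581, n(O) = 13.725/16.00 = 0.8578
Ratios (÷ 0.8578): C 5.002, H 5.002, Cl 1.000, O 1.000
Ratio ≈ 5:5:1:1, so the empirical formula is C5H5ClO
Empirical-formula mass = 116.54 g/mol
n = 465 / 116.54 = 3.99 ≈ 4
Molecular formula = (C5H5ClO)×4 = C20H20Cl4O4

C20H20Cl4O4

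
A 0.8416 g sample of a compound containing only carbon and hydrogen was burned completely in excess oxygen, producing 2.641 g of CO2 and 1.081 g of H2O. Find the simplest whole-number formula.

CH2

mol C = 2.641 / 44.01 = 0.06001; mass C = 0.06001 × 12.01 = 0.7207 g
mol H = 2 × (1.081 / 18.02) = 0.1200; mass H = 0.1200 × 1.008 = 0.1209 g
Divide by the smallest (0.06001 mol C): C 1.000, H 1.999
≈ 1:2 → CH2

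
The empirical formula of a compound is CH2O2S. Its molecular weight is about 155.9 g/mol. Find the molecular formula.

Empirical-formula mass = 78.10 g/mol
n = 155.9 / 78.10 = 2.00 ≈ 2
Molecular formula = (CH2O2S)2 = C2H4O4S2

C2H4O4S2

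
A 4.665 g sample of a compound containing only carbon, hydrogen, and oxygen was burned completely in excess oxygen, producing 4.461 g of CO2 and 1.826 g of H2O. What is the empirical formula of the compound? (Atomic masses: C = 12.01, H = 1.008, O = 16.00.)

CH2O2

mol C = 4.461 / 44.01 = 0.1014; mass C = 0.1014 × 12.01 = 1.217 g
mol H = 2 × (1.826 / 18.02) = 0.2027; mass H = 0.2027 × 1.008 = 0.2043 g
mass O = 4.665 − (1.422) = 3.243 g → mol O = 0.2027
Ratios (÷ 0.1014): C 1.000, H 1.999, O 2.000
Ratio ≈ 1:2:2, so the empirical formula is CH2O2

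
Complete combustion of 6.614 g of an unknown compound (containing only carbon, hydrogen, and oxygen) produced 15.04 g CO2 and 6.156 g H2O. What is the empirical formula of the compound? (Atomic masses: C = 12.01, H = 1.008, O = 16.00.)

mol C = 15.04 / 44.01 = 0.3417; mass C = 0.3417 × 12.01 = 4.104 g
mol H = 2 × (6.156 / 18.02) = 0.6832; mass H = 0.6832 × 1.008 = 0.6887 g
mass O = 6.614 − (4.793) = 1.821 g → mol O = 0.1138
Smallest is O at 0.1138 mol; normalising gives C 3.003, H 6.003, O 1.000
≈ 3:6:1 → C3H6O

C3H6O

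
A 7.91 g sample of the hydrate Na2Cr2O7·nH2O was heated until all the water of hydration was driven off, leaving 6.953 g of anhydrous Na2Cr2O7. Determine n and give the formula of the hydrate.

Na2Cr2O7·2H2O

Mass of water lost = 7.91 − 6.953 = 0.957 g → 0.957 / 18.02 = 0.05311 mol H2O
Molar mass of Na2Cr2O7 = 261.98 g/mol → mol Na2Cr2O7 = 6.953 / 261.98 = 0.02654
n = 0.05311 / 0.02654 = 2.00 ≈ 2 → Na2Cr2O7·2H2O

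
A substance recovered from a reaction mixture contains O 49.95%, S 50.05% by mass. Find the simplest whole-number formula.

Assume 100 g: 49.95 g O, 50.05 g S.
O: 49.95 g ÷ 16.00 g/mol = 3.122 mol
S: 50.05 g ÷ 32.07 g/mol = 1.561 mol
Divide by the smallest (1.561 mol S): O 2.000, S 1.000
Ratio ≈ 2:1, so the empirical formula is O2S

O2S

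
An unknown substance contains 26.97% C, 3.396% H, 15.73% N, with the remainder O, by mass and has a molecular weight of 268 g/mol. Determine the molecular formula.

Assume 100 g: 26.97 g C, 3.396 g H, 15.73 g N, 53.904 g O.
Moles — C: 26.97 / 12.01 = 2.246 mol; H: 3.396 / 1.008 = 3.369 mol; N: 15.73 / 14.01 = 1.123 mol; O: 53.904 / 16.00 = 3.369 mol
Ratios (÷ 1.123): C 2.000, H 3.001, N 1.000, O 3.001
Ratio ≈ 2:3:1:3, so the empirical formula is C2H3NO3
Empirical-formula mass = 89.05 g/mol
n = 268 / 89.05 = 3.01 ≈ 3
Molecular formula = (C2H3NO3)×3 = C6H9N3O9

C6H9N3O9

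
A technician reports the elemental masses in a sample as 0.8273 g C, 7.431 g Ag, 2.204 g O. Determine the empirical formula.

CAgO2

Moles — C: 0.8273 / 12.01 = 0.06888 mol; Ag: 7.431 / 107.87 = 0.06889 mol; O: 2.204 / 16.00 = 0.1378 mol
Smallest is C at 0.06888 mol; normalising gives C 1.000, Ag 1.000, O 2.000
≈ 1:1:2 → CAgO2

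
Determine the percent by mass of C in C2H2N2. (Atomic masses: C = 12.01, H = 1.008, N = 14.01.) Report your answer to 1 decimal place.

Molar mass = 2(12.01) + 2(1.008) + 2(14.01) = 54.056 g/mol
Mass of C per mole = 2 × 12.01 = 24.020 g
% C = 24.020 / 54.056 × 100 = 44.4%

44.4%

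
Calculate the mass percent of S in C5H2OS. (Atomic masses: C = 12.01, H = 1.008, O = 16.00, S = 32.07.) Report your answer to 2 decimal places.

29.12%

Molar mass = 5(12.01) + 2(1.008) + 1(16.00) + 1(32.07) = 110.136 g/mol
Mass of S per mole = 1 × 32.07 = 32.070 g
% S = 32.070 / 110.136 × 100 = 29.12%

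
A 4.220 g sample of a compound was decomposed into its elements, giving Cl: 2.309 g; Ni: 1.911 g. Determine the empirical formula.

Cl2Ni

Moles — Cl: 2.309 / 35.45 = 0.06513 mol; Ni: 1.911 / 58.69 = 0.03256 mol
Divide by the smallest (0.03256 mol Ni): Cl 2.000, Ni 1.000
→ Cl2Ni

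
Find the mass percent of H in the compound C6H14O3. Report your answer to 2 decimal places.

Molar mass = 6(12.01) + 14(1.008) + 3(16.00) = 134.172 g/mol
Mass of H per mole = 14 × 1.008 = 14.112 g
% H = 14.112 / 134.172 × 100 = 10.52%

10.52%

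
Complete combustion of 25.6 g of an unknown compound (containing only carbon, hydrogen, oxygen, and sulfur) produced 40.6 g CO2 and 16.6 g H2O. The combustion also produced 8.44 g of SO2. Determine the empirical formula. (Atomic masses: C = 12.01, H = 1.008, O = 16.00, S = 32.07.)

mol C = 40.6 / 44.01 = 0.9225; mass C = 0.9225 × 12.01 = 11.08 g
mol H = 2 × (16.6 / 18.02) = 1.842; mass H = 1.842 × 1.008 = 1.857 g
mol S = 8.44 / 64.07 = 0.1317; mass S = 4.225 g
mass O = 25.6 − (17.16) = 8.439 g → mol O = 0.5274
Divide by the smallest (0.1317 mol S): C 7.003, H 13.986, O 4.004, S 1.000
→ C7H14O4S

C7H14O4S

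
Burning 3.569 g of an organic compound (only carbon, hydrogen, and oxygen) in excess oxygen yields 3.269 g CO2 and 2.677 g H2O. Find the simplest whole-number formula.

mol C = 3.269 / 44.01 = 0.07428; mass C = 0.07428 × 12.01 = 0.8921 g
mol H = 2 × (2.677 / 18.02) = 0.2971; mass H = 0.2971 × 1.008 = 0.2995 g
mass O = 3.569 − (1.192) = 2.377 g → mol O = 0.1486
Divide by the smallest (0.07428 mol C): C 1.000, H 4.000, O 2.000
Ratio ≈ 1:4:2, so the empirical formula is CH4O2

CH4O2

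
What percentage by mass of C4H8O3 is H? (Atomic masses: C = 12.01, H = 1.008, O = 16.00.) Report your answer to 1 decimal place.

7.7%

Molar mass = 4(12.01) + 8(1.008) + 3(16.00) = 104.104 g/mol
Mass of H per mole = 8 × 1.008 = 8.064 g
% H = 8.064 / 104.104 × 100 = 7.7%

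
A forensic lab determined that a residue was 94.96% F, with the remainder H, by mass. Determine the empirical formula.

FH

Assume 100 g: 94.96 g F, 5.04 g H.
Moles — F: 94.96 / 19.00 = 4.998 mol; H: 5.04 / 1.008 = 5 mol
Ratios (÷ 4.998): F 1.000, H 1.000
≈ 1:1 → FH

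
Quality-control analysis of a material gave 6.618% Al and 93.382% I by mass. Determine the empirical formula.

AlI3

Assume 100 g: 6.618 g Al, 93.382 g I.
Moles — Al: 6.618 / 26.98 = 0.2453 mol; I: 93.382 / 126.90 = 0.7359 mol
Ratios (÷ 0.2453): Al 1.000, I 3.000
≈ 1:3 → AlI3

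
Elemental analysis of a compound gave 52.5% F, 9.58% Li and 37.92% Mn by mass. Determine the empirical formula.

F4Li2Mn

Assume 100 g: 52.5 g F, 9.58 g Li, 37.92 g Mn.
Moles — F: 52.5 / 19.00 = 2.763 mol; Li: 9.58 / 6.94 = 1.38 mol; Mn: 37.92 / 54.94 = 0.6902 mol
Divide by the smallest (0.6902 mol Mn): F 4.003, Li 2.000, Mn 1.000
≈ 4:2:1 → F4Li2Mn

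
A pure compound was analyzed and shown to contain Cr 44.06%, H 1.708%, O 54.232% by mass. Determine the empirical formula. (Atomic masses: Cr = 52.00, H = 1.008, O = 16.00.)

CrH2O4

Assume 100 g: 44.06 g Cr, 1.708 g H, 54.232 g O.
Moles — Cr: 44.06 / 52.00 = 0.8473 mol; H: 1.708 / 1.008 = 1.694 mol; O: 54.232 / 16.00 = 3.389 mol
Smallest is Cr at 0.8473 mol; normalising gives Cr 1.000, H 2.000, O 4.000
≈ 1:2:4 → CrH2O4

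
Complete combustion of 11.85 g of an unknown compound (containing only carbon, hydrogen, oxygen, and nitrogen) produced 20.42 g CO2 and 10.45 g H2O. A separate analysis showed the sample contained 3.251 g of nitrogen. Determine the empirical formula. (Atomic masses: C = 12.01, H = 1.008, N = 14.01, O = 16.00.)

mol C = 20.42 / 44.01 = 0.4640; mass C = 0.4640 × 12.01 = 5.572 g
mol H = 2 × (10.45 / 18.02) = 1.160; mass H = 1.160 × 1.008 = 1.169 g
mol N = 3.251 / 14.01 = 0.2320
mass O = 11.85 − (9.993) = 1.857 g → mol O = 0.1161
Divide by the smallest (0.1161 mol O): C 3.997, H 9.991, N 1.999, O 1.000
Ratio ≈ 4:10:2:1, so the empirical formula is C4H10N2O

C4H10N2O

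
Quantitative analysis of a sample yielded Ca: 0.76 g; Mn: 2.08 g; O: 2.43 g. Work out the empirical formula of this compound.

Moles — Ca: 0.76 / 40.08 = 0.01896 mol; Mn: 2.08 / 54.94 = 0.03786 mol; O: 2.43 / 16.00 = 0.1519 mol
Smallest is Ca at 0.01896 mol; normalising gives Ca 1.000, Mn 1.997, O 8.009
≈ 1:2:8 → CaMn2O8

CaMn2O8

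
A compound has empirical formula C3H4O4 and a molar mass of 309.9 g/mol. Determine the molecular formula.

Empirical-formula mass = 104.06 g/mol
n = 309.9 / 104.06 = 2.98 ≈ 3
Molecular formula = (C3H4O4)3 = C9H12O12

C9H12O12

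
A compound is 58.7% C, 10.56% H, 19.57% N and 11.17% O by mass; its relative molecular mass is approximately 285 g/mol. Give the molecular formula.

C14H30N4O2

Assume 100 g: 58.7 g C, 10.56 g H, 19.57 g N, 11.17 g O.
n(C) = 58.7/12.01 = 4.888, n(H) = 10.56/1.008 = 10.48, n(N) = 19.57/14.01 = 1.397, n(O) = 11.17/16.00 = 0.6981
Divide by the smallest (0.6981 mol O): C 7.001, H 15.006, N 2.001, O 1.000
→ C7H15N2O
Empirical-formula mass = 143.21 g/mol
n = 285 / 143.21 = 1.99 ≈ 2
Molecular formula = (C7H15N2O)×2 = C14H30N4O2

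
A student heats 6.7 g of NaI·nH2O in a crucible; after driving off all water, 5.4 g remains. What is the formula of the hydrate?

NaI·2H2O

Mass of water lost = 6.7 − 5.4 = 1.3 g → 1.3 / 18.02 = 0.07214 mol H2O
Molar mass of NaI = 149.89 g/mol → mol NaI = 5.4 / 149.89 = 0.03603
n = 0.07214 / 0.03603 = 2.00 ≈ 2 → NaI·2H2O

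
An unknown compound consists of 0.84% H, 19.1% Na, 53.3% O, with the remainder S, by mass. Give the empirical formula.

Assume 100 g: 0.84 g H, 19.1 g Na, 53.3 g O, 26.76 g S.
H: 0.84 g ÷ 1.008 g/mol = 0.8333 mol
Na: 19.1 g ÷ 22.99 g/mol = 0.8308 mol
O: 53.3 g ÷ 16.00 g/mol = 3.331 mol
S: 26.76 g ÷ 32.07 g/mol = 0.8344 mol
Ratios (÷ 0.8308): H 1.003, Na 1.000, O 4.010, S 1.004
≈ 1:1:4:1 → HNaO4S

HNaO4S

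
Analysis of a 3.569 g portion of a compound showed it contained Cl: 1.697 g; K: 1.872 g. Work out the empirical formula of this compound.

ClK

Moles — Cl: 1.697 / 35.45 = 0.04787 mol; K: 1.872 / 39.10 = 0.04788 mol
Smallest is Cl at 0.04787 mol; normalising gives Cl 1.000, K 1.000
Ratio ≈ 1:1, so the empirical formula is ClK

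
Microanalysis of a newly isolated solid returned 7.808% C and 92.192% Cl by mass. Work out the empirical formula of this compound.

Assume 100 g: 7.808 g C, 92.192 g Cl.
n(C) = 7.808/12.01 = 0.6501, n(Cl) = 92.192/35.45 = 2.601
Smallest is C at 0.6501 mol; normalising gives C 1.000, Cl 4.000
→ CCl4

CCl4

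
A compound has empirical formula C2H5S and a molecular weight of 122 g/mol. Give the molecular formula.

C4H10S2

Empirical-formula mass = 61.13 g/mol
n = 122 / 61.13 = 2.00 ≈ 2
Molecular formula = (C2H5S)2 = C4H10S2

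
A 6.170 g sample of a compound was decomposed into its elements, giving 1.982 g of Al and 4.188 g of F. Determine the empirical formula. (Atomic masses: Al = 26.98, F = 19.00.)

AlF3

Moles — Al: 1.982 / 26.98 = 0.07346 mol; F: 4.188 / 19.00 = 0.2204 mol
Ratios (÷ 0.07346): Al 1.000, F 3.000
≈ 1:3 → AlF3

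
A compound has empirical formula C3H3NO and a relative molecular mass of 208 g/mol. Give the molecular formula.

C9H9N3O3

Empirical-formula mass = 69.06 g/mol
n = 208 / 69.06 = 3.01 ≈ 3
Molecular formula = (C3H3NO)3 = C9H9N3O3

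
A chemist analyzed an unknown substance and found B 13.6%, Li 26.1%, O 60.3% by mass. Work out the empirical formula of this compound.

BLi3O3

Assume 100 g: 13.6 g B, 26.1 g Li, 60.3 g O.
n(B) = 13.6/10.81 = 1.258, n(Li) = 26.1/6.94 = 3.761, n(O) = 60.3/16.00 = 3.769
Ratios (÷ 1.258): B 1.000, Li 2.989, O 2.996
Ratio ≈ 1:3:3, so the empirical formula is BLi3O3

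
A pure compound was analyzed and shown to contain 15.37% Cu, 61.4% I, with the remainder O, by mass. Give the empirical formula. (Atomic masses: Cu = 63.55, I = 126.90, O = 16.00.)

CuI2O6

Assume 100 g: 15.37 g Cu, 61.4 g I, 23.23 g O.
Cu: 15.37 g ÷ 63.55 g/mol = 0.2419 mol
I: 61.4 g ÷ 126.90 g/mol = 0.4838 mol
O: 23.23 g ÷ 16.00 g/mol = 1.452 mol
Ratios (÷ 0.2419): Cu 1.000, I 2.001, O 6.003
≈ 1:2:6 → CuI2O6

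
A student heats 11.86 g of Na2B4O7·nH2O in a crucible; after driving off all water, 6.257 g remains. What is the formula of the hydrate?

Mass of water lost = 11.86 − 6.257 = 5.603 g → 5.603 / 18.02 = 0.3109 mol H2O
Molar mass of Na2B4O7 = 201.22 g/mol → mol Na2B4O7 = 6.257 / 201.22 = 0.0311
n = 0.3109 / 0.0311 = 10.00 ≈ 10 → Na2B4O7·10H2O

Na2B4O7·10H2O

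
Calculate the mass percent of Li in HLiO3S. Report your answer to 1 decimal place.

7.9%

Molar mass = 1(1.008) + 1(6.94) + 3(16.00) + 1(32.07) = 88.018 g/mol
Mass of Li per mole = 1 × 6.94 = 6.940 g
% Li = 6.940 / 88.018 × 100 = 7.9%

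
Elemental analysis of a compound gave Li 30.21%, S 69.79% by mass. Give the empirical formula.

Assume 100 g: 30.21 g Li, 69.79 g S.
Li: 30.21 g ÷ 6.94 g/mol = 4.353 mol
S: 69.79 g ÷ 32.07 g/mol = 2.176 mol
Divide by the smallest (2.176 mol S): Li 2.000, S 1.000
≈ 2:1 → Li2S

Li2S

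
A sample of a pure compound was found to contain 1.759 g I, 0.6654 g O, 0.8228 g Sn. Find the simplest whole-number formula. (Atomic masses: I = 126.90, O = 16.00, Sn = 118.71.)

Moles — I: 1.759 / 126.90 = 0.01386 mol; O: 0.6654 / 16.00 = 0.04159 mol; Sn: 0.8228 / 118.71 = 0.006931 mol
Smallest is Sn at 0.006931 mol; normalising gives I 2.000, O 6.000, Sn 1.000
Ratio ≈ 2:6:1, so the empirical formula is I2O6Sn

I2O6Sn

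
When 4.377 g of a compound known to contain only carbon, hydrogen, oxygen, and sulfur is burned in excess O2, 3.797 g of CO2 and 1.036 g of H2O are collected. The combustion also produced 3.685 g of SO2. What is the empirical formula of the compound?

mol C = 3.797 / 44.01 = 0.08628; mass C = 0.08628 × 12.01 = 1.036 g
mol H = 2 × (1.036 / 18.02) = 0.1150; mass H = 0.1150 × 1.008 = 0.1159 g
mol S = 3.685 / 64.07 = 0.05752; mass S = 1.845 g
mass O = 4.377 − (2.997) = 1.380 g → mol O = 0.08628
Divide by the smallest (0.05752 mol S): C 1.500, H 1.999, O 1.500, S 1.000
×2: C 3.00, H 4.00, O 3.00, S 2.00 → C3H4O3S2

C3H4O3S2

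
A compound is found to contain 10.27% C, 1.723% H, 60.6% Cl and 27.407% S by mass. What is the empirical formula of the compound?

CH2Cl2S

Assume 100 g: 10.27 g C, 1.723 g H, 60.6 g Cl, 27.407 g S.
n(C) = 10.27/12.01 = 0.8551, n(H) = 1.723/1.008 = 1.709, n(Cl) = 60.6/35.45 = 1.709, n(S) = 27.407/32.07 = 0.8546
Smallest is S at 0.8546 mol; normalising gives C 1.001, H 2.000, Cl 2.000, S 1.000
→ CH2Cl2S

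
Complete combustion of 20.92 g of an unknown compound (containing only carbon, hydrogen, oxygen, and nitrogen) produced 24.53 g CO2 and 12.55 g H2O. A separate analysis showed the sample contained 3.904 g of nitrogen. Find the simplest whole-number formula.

mol C = 24.53 / 44.01 = 0.5574; mass C = 0.5574 × 12.01 = 6.694 g
mol H = 2 × (12.55 / 18.02) = 1.393; mass H = 1.393 × 1.008 = 1.404 g
mol N = 3.904 / 14.01 = 0.2787
mass O = 20.92 − (12.00) = 8.918 g → mol O = 0.5574
Divide by the smallest (0.2787 mol N): C 2.000, H 4.999, N 1.000, O 2.000
Ratio ≈ 2:5:1:2, so the empirical formula is C2H5NO2

C2H5NO2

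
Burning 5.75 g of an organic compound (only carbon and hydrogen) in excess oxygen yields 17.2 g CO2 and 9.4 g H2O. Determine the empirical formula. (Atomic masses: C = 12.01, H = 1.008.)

C3H8

mol C = 17.2 / 44.01 = 0.3908; mass C = 0.3908 × 12.01 = 4.694 g
mol H = 2 × (9.4 / 18.02) = 1.043; mass H = 1.043 × 1.008 = 1.052 g
Smallest is C at 0.3908 mol; normalising gives C 1.000, H 2.669
Multiply by 3: C 3.00, H 8.01 → C3H8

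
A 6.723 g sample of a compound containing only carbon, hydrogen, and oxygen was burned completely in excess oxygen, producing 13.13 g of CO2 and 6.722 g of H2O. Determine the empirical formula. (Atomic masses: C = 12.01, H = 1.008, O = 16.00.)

mol C = 13.13 / 44.01 = 0.2983; mass C = 0.2983 × 12.01 = 3.583 g
mol H = 2 × (6.722 / 18.02) = 0.7461; mass H = 0.7461 × 1.008 = 0.7520 g
mass O = 6.723 − (4.335) = 2.388 g → mol O = 0.1492
Smallest is O at 0.1492 mol; normalising gives C 1.999, H 4.999, O 1.000
Ratio ≈ 2:5:1, so the empirical formula is C2H5O

C2H5O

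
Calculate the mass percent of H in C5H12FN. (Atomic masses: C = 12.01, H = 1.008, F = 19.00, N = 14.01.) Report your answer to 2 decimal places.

Molar mass = 5(12.01) + 12(1.008) + 1(19.00) + 1(14.01) = 105.156 g/mol
Mass of H per mole = 12 × 1.008 = 12.096 g
% H = 12.096 / 105.156 × 100 = 11.50%

11.50%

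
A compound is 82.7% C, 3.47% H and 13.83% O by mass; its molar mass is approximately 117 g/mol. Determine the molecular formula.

Assume 100 g: 82.7 g C, 3.47 g H, 13.83 g O.
C: 82.7 g ÷ 12.01 g/mol = 6.886 mol
H: 3.47 g ÷ 1.008 g/mol = 3.442 mol
O: 13.83 g ÷ 16.00 g/mol = 0.8644 mol
Divide by the smallest (0.8644 mol O): C 7.966, H 3.983, O 1.000
Ratio ≈ 8:4:1, so the empirical formula is C8H4O
Empirical-formula mass = 116.11 g/mol
n = 117 / 116.11 = 1.01 ≈ 1
Molecular formula = empirical formula = C8H4O

C8H4O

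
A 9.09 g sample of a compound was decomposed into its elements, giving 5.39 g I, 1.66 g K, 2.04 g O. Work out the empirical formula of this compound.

Moles — I: 5.39 / 126.90 = 0.04247 mol; K: 1.66 / 39.10 = 0.04246 mol; O: 2.04 / 16.00 = 0.1275 mol
Divide by the smallest (0.04246 mol K): I 1.000, K 1.000, O 3.003
→ IKO3

IKO3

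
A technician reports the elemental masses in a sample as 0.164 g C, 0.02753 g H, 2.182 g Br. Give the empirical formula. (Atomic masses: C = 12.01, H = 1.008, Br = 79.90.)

CH2Br2

C: 0.164 g ÷ 12.01 g/mol = 0.01366 mol
H: 0.02753 g ÷ 1.008 g/mol = 0.02731 mol
Br: 2.182 g ÷ 79.90 g/mol = 0.02731 mol
Ratios (÷ 0.01366): C 1.000, H 2.000, Br 2.000
Ratio ≈ 1:2:2, so the empirical formula is CH2Br2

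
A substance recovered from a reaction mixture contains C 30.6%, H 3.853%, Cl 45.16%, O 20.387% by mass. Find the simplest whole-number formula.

Assume 100 g: 30.6 g C, 3.853 g H, 45.16 g Cl, 20.387 g O.
Moles — C: 30.6 / 12.01 = 2.548 mol; H: 3.853 / 1.008 = 3.822 mol; Cl: 45.16 / 35.45 = 1.274 mol; O: 20.387 / 16.00 = 1.274 mol
Divide by the smallest (1.274 mol Cl): C 2.000, H 3.001, Cl 1.000, O 1.000
Ratio ≈ 2:3:1:1, so the empirical formula is C2H3ClO

C2H3ClO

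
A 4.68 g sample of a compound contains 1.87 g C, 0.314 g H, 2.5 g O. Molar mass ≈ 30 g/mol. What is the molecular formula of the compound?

C: 1.87 g ÷ 12.01 g/mol = 0.1557 mol
H: 0.314 g ÷ 1.008 g/mol = 0.3115 mol
O: 2.5 g ÷ 16.00 g/mol = 0.1562 mol
Divide by the smallest (0.1557 mol C): C 1.000, H 2.001, O 1.004
≈ 1:2:1 → CH2O
Empirical-formula mass = 30.03 g/mol
n = 30 / 30.03 = 1.00 ≈ 1
Molecular formula = empirical formula = CH2O

CH2O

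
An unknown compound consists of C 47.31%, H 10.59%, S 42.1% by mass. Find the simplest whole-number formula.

Assume 100 g: 47.31 g C, 10.59 g H, 42.1 g S.
n(C) = 47.31/12.01 = 3.939, n(H) = 10.59/1.008 = 10.51, n(S) = 42.1/32.07 = 1.313
Smallest is S at 1.313 mol; normalising gives C 3.001, H 8.003, S 1.000
→ C3H8S

C3H8S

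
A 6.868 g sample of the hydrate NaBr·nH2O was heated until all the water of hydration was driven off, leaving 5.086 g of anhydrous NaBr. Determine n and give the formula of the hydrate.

NaBr·2H2O

Mass of water lost = 6.868 − 5.086 = 1.782 g → 1.782 / 18.02 = 0.09889 mol H2O
Molar mass of NaBr = 102.89 g/mol → mol NaBr = 5.086 / 102.89 = 0.04943
n = 0.09889 / 0.04943 = 2.00 ≈ 2 → NaBr·2H2O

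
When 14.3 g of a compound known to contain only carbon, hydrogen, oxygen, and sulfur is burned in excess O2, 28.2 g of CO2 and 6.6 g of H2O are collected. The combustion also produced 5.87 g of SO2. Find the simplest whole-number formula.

C7H8O2S

mol C = 28.2 / 44.01 = 0.6408; mass C = 0.6408 × 12.01 = 7.696 g
mol H = 2 × (6.6 / 18.02) = 0.7325; mass H = 0.7325 × 1.008 = 0.7384 g
mol S = 5.87 / 64.07 = 0.09162; mass S = 2.938 g
mass O = 14.3 − (11.37) = 2.928 g → mol O = 0.1830
Ratios (÷ 0.09162): C 6.994, H 7.995, O 1.997, S 1.000
Ratio ≈ 7:8:2:1, so the empirical formula is C7H8O2S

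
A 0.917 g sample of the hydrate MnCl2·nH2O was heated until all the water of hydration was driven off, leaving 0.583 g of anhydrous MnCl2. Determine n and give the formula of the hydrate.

Mass of water lost = 0.917 − 0.583 = 0.334 g → 0.334 / 18.02 = 0.01853 mol H2O
Molar mass of MnCl2 = 125.84 g/mol → mol MnCl2 = 0.583 / 125.84 = 0.004633
n = 0.01853 / 0.004633 = 4.00 ≈ 4 → MnCl2·4H2O

MnCl2·4H2O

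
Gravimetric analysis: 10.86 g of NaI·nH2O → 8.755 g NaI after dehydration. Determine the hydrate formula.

Mass of water lost = 10.86 − 8.755 = 2.105 g → 2.105 / 18.02 = 0.1168 mol H2O
Molar mass of NaI = 149.89 g/mol → mol NaI = 8.755 / 149.89 = 0.05841
n = 0.1168 / 0.05841 = 2.00 ≈ 2 → NaI·2H2O

NaI·2H2O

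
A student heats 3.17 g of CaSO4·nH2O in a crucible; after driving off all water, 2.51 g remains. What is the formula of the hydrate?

Mass of water lost = 3.17 − 2.51 = 0.66 g → 0.66 / 18.02 = 0.03663 mol H2O
Molar mass of CaSO4 = 136.15 g/mol → mol CaSO4 = 2.51 / 136.15 = 0.01844
n = 0.03663 / 0.01844 = 1.99 ≈ 2 → CaSO4·2H2O

CaSO4·2H2O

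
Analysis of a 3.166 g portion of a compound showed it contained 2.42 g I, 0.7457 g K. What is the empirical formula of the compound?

I: 2.42 g ÷ 126.90 g/mol = 0.01907 mol
K: 0.7457 g ÷ 39.10 g/mol = 0.01907 mol
Ratios (÷ 0.01907): I 1.000, K 1.000
≈ 1:1 → IK

IK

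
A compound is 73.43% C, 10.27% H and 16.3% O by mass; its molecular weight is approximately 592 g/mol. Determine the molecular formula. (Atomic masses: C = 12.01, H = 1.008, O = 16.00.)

C36H60O6

Assume 100 g: 73.43 g C, 10.27 g H, 16.3 g O.
C: 73.43 g ÷ 12.01 g/mol = 6.114 mol
H: 10.27 g ÷ 1.008 g/mol = 10.19 mol
O: 16.3 g ÷ 16.00 g/mol = 1.019 mol
Divide by the smallest (1.019 mol O): C 6.002, H 10.001, O 1.000
→ C6H10O
Empirical-formula mass = 98.14 g/mol
n = 592 / 98.14 = 6.03 ≈ 6
Molecular formula = (C6H10O)×6 = C36H60O6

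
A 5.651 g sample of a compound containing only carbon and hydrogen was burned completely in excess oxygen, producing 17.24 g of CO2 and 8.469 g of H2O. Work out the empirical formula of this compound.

C5H12

mol C = 17.24 / 44.01 = 0.3917; mass C = 0.3917 × 12.01 = 4.705 g
mol H = 2 × (8.469 / 18.02) = 0.9400; mass H = 0.9400 × 1.008 = 0.9475 g
Divide by the smallest (0.3917 mol C): C 1.000, H 2.400
Multiply by 5: C 5.00, H 12.00 → C5H12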